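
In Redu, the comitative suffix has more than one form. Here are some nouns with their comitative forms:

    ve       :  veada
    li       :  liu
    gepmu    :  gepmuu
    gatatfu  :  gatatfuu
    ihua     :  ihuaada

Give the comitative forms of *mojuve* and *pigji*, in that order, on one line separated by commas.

The suffix is conditioned by the last vowel: -u when the last vowel of the stem is a high vowel (*li*, *gepmu*, *gatatfu*); -ada when the last vowel of the stem is a non-high vowel (*ve*, *ihua*).
*mojuve* — last vowel /e/ (a non-high vowel) → -ada → *mojuveada*.
*pigji*: last vowel = /i/, a high vowel → -u → *pigjiu*.

mojuveada, pigjiu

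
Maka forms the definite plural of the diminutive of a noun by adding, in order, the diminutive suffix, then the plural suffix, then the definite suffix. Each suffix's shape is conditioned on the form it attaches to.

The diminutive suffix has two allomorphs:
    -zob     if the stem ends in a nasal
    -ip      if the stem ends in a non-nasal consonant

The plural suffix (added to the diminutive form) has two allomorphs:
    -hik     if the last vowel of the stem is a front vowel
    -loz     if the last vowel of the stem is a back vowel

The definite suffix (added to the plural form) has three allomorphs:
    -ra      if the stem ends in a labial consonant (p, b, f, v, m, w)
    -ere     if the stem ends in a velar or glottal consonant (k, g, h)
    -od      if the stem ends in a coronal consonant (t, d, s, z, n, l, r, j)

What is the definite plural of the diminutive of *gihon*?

gihonzoblozod

The final consonant of *gihon* is /n/, which is a nasal, so the diminutive suffix is -zob, giving *gihonzob*.
Since the last vowel of the diminutive form *gihonzob* is /o/ (a back vowel), it takes -loz, giving *gihonzobloz*.
The plural form *gihonzobloz* — final consonant /z/ (coronal) → -od → *gihonzoblozod*.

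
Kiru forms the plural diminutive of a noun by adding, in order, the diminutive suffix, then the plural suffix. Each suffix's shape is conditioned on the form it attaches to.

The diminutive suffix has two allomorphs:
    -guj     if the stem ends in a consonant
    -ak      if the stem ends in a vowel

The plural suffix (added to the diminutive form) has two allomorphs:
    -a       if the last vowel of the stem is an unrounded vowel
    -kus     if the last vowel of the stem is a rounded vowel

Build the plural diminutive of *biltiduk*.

biltidukgujkus

The final sound of *biltiduk* is /k/, which is a consonant, so the diminutive suffix is -guj, giving *biltidukguj*.
The last vowel of the diminutive form *biltidukguj* is /u/, which is a rounded vowel, so the plural suffix is -kus, giving *biltidukgujkus*.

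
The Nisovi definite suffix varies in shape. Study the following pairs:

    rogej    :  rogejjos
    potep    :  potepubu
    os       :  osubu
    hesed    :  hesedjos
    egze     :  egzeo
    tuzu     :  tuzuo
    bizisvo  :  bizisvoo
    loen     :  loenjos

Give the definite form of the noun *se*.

The suffix is conditioned by the final sound: -ubu when the stem ends in a voiceless consonant (*potep*, *os*); -jos when the stem ends in a voiced consonant (*rogej*, *hesed*, *loen*); -o when the stem ends in a vowel (*egze*, *tuzu*, *bizisvo*).
The final sound of *se* is /e/, which is a vowel, so the suffix is -o, giving *seo*.

seo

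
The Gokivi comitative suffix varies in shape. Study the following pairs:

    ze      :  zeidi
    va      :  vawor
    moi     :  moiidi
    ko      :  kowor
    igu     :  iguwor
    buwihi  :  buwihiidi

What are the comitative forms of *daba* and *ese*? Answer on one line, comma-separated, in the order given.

Looking at the last vowel of each stem: -idi when the last vowel of the stem is a front vowel (*ze*, *moi*, *buwihi*); -wor when the last vowel of the stem is a back vowel (*va*, *ko*, *igu*).
The last vowel of *daba* is /a/, which is a back vowel, so the suffix is -wor, giving *dabawor*.
*ese* — last vowel /e/ (a front vowel) → -idi → *eseidi*.

dabawor, eseidi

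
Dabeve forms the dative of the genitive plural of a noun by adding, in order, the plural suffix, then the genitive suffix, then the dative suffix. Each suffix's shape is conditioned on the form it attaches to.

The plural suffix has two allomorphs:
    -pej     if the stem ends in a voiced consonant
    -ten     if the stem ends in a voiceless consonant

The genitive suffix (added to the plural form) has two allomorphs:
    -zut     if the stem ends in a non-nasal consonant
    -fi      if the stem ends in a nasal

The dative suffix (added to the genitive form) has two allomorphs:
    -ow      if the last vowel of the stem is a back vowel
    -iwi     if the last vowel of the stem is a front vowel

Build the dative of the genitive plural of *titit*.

*titit*: final consonant = /t/, voiceless → -ten → *tititten*.
The plural form *tititten*: final consonant = /n/, a nasal → -fi → *titittenfi*.
The last vowel of the genitive form *titittenfi* is /i/, which is a front vowel, so the dative suffix is -iwi, giving *titittenfiiwi*.

titittenfiiwi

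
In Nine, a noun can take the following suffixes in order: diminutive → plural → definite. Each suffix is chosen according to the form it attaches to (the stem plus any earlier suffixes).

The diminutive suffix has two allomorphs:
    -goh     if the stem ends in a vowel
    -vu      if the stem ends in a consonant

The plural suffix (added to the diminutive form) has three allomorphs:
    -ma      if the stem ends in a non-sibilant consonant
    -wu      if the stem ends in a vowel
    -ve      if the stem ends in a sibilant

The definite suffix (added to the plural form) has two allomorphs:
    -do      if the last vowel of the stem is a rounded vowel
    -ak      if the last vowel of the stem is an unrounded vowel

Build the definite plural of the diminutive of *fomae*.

The final sound of *fomae* is /e/, which is a vowel, so the diminutive suffix is -goh, giving *fomaegoh*.
Since the final sound of the diminutive form *fomaegoh* is /h/ (a non-sibilant consonant), it takes -ma, giving *fomaegohma*.
Since the last vowel of the plural form *fomaegohma* is /a/ (an unrounded vowel), it takes -ak, giving *fomaegohmaak*.

fomaegohmaak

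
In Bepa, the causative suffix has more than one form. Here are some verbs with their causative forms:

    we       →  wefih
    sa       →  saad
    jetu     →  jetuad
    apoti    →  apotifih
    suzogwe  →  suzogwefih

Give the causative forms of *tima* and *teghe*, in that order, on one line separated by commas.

timaad, teghefih

Looking at the last vowel of each stem: -fih when the last vowel of the stem is a front vowel (*we*, *apoti*, *suzogwe*); -ad when the last vowel of the stem is a back vowel (*sa*, *jetu*).
The last vowel of *tima* is /a/, which is a back vowel, so the suffix is -ad, giving *timaad*.
*teghe* — last vowel /e/ (a front vowel) → -fih → *teghefih*.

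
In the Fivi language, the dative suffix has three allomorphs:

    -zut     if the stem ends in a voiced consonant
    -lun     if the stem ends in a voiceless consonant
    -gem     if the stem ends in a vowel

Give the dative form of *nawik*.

*nawik* — final sound /k/ (a voiceless consonant) → -lun → *nawiklun*.

nawiklun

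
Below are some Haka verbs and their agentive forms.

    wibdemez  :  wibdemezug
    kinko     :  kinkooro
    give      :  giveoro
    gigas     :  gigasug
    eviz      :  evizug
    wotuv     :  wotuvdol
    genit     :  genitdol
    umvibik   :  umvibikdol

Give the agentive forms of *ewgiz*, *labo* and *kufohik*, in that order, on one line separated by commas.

ewgizug, labooro, kufohikdol

Looking at the final sound of each stem: -ug when the stem ends in a sibilant (*wibdemez*, *gigas*, *eviz*); -dol when the stem ends in a non-sibilant consonant (*wotuv*, *genit*, *umvibik*); -oro when the stem ends in a vowel (*kinko*, *give*).
*ewgiz* — final sound /z/ (a sibilant) → -ug → *ewgizug*.
*labo* — final sound /o/ (a vowel) → -oro → *labooro*.
Since the final sound of *kufohik* is /k/ (a non-sibilant consonant), it takes -dol, giving *kufohikdol*.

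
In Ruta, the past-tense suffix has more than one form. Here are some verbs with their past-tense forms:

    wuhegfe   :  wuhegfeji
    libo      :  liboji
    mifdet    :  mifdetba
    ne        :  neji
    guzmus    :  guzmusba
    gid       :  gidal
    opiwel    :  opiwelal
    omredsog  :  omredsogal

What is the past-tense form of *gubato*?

gubatoji

The pattern is voicing of the final sound: -ba when the stem ends in a voiceless consonant (*mifdet*, *guzmus*); -al when the stem ends in a voiced consonant (*gid*, *opiwel*, *omredsog*); -ji when the stem ends in a vowel (*wuhegfe*, *libo*, *ne*).
Since the final sound of *gubato* is /o/ (a vowel), it takes -ji, giving *gubatoji*.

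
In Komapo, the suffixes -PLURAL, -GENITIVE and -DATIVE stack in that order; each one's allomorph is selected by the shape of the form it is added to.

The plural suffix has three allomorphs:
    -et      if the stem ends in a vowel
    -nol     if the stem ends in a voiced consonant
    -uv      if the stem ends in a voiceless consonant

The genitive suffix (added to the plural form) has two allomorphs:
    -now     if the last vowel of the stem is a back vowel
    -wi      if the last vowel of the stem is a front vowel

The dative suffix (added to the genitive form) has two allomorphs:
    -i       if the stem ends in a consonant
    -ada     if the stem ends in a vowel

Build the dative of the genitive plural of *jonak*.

jonakuvnowi

*jonak* — final sound /k/ (a voiceless consonant) → -uv → *jonakuv*.
The plural form *jonakuv* — last vowel /u/ (a back vowel) → -now → *jonakuvnow*.
The genitive form *jonakuvnow* — final sound /w/ (a consonant) → -i → *jonakuvnowi*.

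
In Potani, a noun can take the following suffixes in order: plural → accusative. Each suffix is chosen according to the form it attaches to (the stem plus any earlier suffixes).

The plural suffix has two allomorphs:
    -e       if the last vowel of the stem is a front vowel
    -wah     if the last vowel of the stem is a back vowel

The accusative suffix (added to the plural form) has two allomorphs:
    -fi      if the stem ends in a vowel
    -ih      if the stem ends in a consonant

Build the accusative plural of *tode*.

*tode*: last vowel = /e/, a front vowel → -e → *todee*.
Since the final sound of the plural form *todee* is /e/ (a vowel), it takes -fi, giving *todeefi*.

todeefi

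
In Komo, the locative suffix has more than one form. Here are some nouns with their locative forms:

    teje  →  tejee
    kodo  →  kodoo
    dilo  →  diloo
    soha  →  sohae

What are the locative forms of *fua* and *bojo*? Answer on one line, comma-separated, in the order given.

The alternation tracks the last vowel of the stem — -o when the last vowel of the stem is a rounded vowel (*kodo*, *dilo*); -e when the last vowel of the stem is an unrounded vowel (*teje*, *soha*).
*fua*: last vowel = /a/, an unrounded vowel → -e → *fuae*.
*bojo*: last vowel = /o/, a rounded vowel → -o → *bojoo*.

fuae, bojoo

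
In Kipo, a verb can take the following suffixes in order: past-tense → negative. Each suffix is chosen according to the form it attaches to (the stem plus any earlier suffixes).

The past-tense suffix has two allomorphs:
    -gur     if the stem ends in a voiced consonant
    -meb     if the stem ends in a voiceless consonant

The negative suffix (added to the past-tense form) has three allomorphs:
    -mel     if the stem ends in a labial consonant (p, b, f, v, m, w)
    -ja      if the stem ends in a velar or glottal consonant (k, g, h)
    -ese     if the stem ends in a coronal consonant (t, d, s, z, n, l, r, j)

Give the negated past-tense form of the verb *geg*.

geggurese

Since the final consonant of *geg* is /g/ (voiced), it takes -gur, giving *geggur*.
Since the final consonant of the past-tense form *geggur* is /r/ (coronal), it takes -ese, giving *geggurese*.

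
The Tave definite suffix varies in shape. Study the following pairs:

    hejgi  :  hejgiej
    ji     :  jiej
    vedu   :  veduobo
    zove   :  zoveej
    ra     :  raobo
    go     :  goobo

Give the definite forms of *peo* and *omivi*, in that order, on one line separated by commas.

peoobo, omiviej

The pattern is front/back vowel harmony: -ej when the last vowel of the stem is a front vowel (*hejgi*, *ji*, *zove*); -obo when the last vowel of the stem is a back vowel (*vedu*, *ra*, *go*).
Since the last vowel of *peo* is /o/ (a back vowel), it takes -obo, giving *peoobo*.
Since the last vowel of *omivi* is /i/ (a front vowel), it takes -ej, giving *omiviej*.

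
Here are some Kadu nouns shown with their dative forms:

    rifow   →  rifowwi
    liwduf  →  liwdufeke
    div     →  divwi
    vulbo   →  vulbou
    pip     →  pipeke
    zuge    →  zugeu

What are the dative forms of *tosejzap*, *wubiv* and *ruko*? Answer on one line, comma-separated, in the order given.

tosejzapeke, wubivwi, rukou

The alternation tracks the final sound of the stem — -eke when the stem ends in a voiceless consonant (*liwduf*, *pip*); -wi when the stem ends in a voiced consonant (*rifow*, *div*); -u when the stem ends in a vowel (*vulbo*, *zuge*).
The final sound of *tosejzap* is /p/, which is a voiceless consonant, so the suffix is -eke, giving *tosejzapeke*.
*wubiv*: final sound = /v/, a voiced consonant → -wi → *wubivwi*.
*ruko* — final sound /o/ (a vowel) → -u → *rukou*.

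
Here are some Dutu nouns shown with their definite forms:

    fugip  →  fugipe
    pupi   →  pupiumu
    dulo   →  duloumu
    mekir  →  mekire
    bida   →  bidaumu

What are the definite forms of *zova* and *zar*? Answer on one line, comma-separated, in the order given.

The pattern is consonant vs. vowel: -e when the stem ends in a consonant (*fugip*, *mekir*); -umu when the stem ends in a vowel (*pupi*, *dulo*, *bida*).
*zova* — final sound /a/ (a vowel) → -umu → *zovaumu*.
*zar*: final sound = /r/, a consonant → -e → *zare*.

zovaumu, zare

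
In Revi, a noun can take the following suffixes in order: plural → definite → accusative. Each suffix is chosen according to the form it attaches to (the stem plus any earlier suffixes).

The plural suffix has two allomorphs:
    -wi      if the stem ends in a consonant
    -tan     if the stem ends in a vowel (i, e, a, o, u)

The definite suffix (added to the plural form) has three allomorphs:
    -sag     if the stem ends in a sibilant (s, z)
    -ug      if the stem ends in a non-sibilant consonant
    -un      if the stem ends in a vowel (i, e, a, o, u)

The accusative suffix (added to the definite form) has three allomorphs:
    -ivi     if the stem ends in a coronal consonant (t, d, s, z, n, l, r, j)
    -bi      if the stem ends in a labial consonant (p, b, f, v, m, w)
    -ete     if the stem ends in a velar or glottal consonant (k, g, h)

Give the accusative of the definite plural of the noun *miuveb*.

miuvebwiunivi

*miuveb*: final sound = /b/, a consonant → -wi → *miuvebwi*.
The plural form *miuvebwi*: final sound = /i/, a vowel → -un → *miuvebwiun*.
The final consonant of the definite form *miuvebwiun* is /n/, which is coronal, so the accusative suffix is -ivi, giving *miuvebwiunivi*.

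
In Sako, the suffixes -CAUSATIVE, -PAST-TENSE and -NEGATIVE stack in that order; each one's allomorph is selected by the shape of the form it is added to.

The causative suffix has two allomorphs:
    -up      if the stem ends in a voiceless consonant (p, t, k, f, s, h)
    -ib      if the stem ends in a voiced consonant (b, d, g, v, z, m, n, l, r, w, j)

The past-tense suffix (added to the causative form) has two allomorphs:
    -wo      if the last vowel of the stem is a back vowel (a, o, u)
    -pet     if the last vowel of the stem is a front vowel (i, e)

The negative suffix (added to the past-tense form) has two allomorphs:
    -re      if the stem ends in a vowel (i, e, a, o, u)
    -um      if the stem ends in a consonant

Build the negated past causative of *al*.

alibpetum

*al* — final consonant /l/ (voiced) → -ib → *alib*.
Since the last vowel of the causative form *alib* is /i/ (a front vowel), it takes -pet, giving *alibpet*.
The past-tense form *alibpet*: final sound = /t/, a consonant → -um → *alibpetum*.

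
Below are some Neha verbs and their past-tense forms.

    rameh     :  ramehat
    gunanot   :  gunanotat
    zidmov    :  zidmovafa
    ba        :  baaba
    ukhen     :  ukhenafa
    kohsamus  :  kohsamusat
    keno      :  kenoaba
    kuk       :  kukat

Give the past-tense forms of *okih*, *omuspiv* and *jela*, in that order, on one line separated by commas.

The pattern is voicing of the final sound: -at when the stem ends in a voiceless consonant (*rameh*, *gunanot*, *kohsamus*, *kuk*); -afa when the stem ends in a voiced consonant (*zidmov*, *ukhen*); -aba when the stem ends in a vowel (*ba*, *keno*).
*okih* — final sound /h/ (a voiceless consonant) → -at → *okihat*.
*omuspiv* — final sound /v/ (a voiced consonant) → -afa → *omuspivafa*.
The final sound of *jela* is /a/, which is a vowel, so the suffix is -aba, giving *jelaaba*.

okihat, omuspivafa, jelaaba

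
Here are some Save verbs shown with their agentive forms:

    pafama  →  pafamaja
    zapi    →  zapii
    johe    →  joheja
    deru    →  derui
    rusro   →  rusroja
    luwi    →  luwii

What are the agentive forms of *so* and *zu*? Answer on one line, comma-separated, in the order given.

The suffix is conditioned by the last vowel: -i when the last vowel of the stem is a high vowel (*zapi*, *deru*, *luwi*); -ja when the last vowel of the stem is a non-high vowel (*pafama*, *johe*, *rusro*).
The last vowel of *so* is /o/, which is a non-high vowel, so the suffix is -ja, giving *soja*.
*zu* — last vowel /u/ (a high vowel) → -i → *zui*.

soja, zui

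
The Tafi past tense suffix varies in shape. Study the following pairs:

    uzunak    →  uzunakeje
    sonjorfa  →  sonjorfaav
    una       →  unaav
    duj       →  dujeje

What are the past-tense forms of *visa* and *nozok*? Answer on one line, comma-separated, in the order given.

visaav, nozokeje

Looking at the final sound of each stem: -eje when the stem ends in a consonant (*uzunak*, *duj*); -av when the stem ends in a vowel (*sonjorfa*, *una*).
The final sound of *visa* is /a/, which is a vowel, so the suffix is -av, giving *visaav*.
*nozok*: final sound = /k/, a consonant → -eje → *nozokeje*.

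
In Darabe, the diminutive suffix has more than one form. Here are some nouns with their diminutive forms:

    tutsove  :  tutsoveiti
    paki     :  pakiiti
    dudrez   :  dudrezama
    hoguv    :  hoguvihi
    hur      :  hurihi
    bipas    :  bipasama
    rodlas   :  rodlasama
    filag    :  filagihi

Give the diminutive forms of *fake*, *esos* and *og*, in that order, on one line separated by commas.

fakeiti, esosama, ogihi

Looking at the final sound of each stem: -ama when the stem ends in a sibilant (*dudrez*, *bipas*, *rodlas*); -ihi when the stem ends in a non-sibilant consonant (*hoguv*, *hur*, *filag*); -iti when the stem ends in a vowel (*tutsove*, *paki*).
Since the final sound of *fake* is /e/ (a vowel), it takes -iti, giving *fakeiti*.
*esos* — final sound /s/ (a sibilant) → -ama → *esosama*.
The final sound of *og* is /g/, which is a non-sibilant consonant, so the suffix is -ihi, giving *ogihi*.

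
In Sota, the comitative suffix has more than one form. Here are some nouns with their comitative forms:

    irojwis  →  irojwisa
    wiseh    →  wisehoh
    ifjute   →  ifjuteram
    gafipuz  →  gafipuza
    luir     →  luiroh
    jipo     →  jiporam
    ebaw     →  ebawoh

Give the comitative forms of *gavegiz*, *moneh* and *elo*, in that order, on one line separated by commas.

The pattern is sibilance of the final sound: -a when the stem ends in a sibilant (*irojwis*, *gafipuz*); -oh when the stem ends in a non-sibilant consonant (*wiseh*, *luir*, *ebaw*); -ram when the stem ends in a vowel (*ifjute*, *jipo*).
*gavegiz*: final sound = /z/, a sibilant → -a → *gavegiza*.
*moneh*: final sound = /h/, a non-sibilant consonant → -oh → *monehoh*.
*elo*: final sound = /o/, a vowel → -ram → *eloram*.

gavegiza, monehoh, eloram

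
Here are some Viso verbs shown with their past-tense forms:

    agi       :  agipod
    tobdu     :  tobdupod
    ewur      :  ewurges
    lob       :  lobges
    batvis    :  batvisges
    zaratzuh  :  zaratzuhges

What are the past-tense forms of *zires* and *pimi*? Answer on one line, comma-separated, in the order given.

The alternation tracks the final sound of the stem — -ges when the stem ends in a consonant (*ewur*, *lob*, *batvis*, *zaratzuh*); -pod when the stem ends in a vowel (*agi*, *tobdu*).
The final sound of *zires* is /s/, which is a consonant, so the suffix is -ges, giving *ziresges*.
*pimi* — final sound /i/ (a vowel) → -pod → *pimipod*.

ziresges, pimipod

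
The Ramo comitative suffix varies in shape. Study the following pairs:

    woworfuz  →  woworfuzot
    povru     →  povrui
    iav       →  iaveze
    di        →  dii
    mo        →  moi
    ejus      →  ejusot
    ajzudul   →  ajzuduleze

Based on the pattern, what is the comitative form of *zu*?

The pattern is sibilance of the final sound: -ot when the stem ends in a sibilant (*woworfuz*, *ejus*); -eze when the stem ends in a non-sibilant consonant (*iav*, *ajzudul*); -i when the stem ends in a vowel (*povru*, *di*, *mo*).
The final sound of *zu* is /u/, which is a vowel, so the suffix is -i, giving *zui*.

zui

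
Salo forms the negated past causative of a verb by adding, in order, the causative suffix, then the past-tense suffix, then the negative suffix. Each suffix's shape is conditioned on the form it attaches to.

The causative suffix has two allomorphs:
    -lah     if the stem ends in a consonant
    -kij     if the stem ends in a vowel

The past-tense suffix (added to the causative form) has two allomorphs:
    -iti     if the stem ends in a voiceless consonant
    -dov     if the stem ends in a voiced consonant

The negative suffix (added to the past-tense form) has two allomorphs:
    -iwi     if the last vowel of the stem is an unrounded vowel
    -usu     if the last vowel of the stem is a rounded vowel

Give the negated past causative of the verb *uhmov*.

uhmovlahitiiwi

Since the final sound of *uhmov* is /v/ (a consonant), it takes -lah, giving *uhmovlah*.
The causative form *uhmovlah* — final consonant /h/ (voiceless) → -iti → *uhmovlahiti*.
The past-tense form *uhmovlahiti*: last vowel = /i/, an unrounded vowel → -iwi → *uhmovlahitiiwi*.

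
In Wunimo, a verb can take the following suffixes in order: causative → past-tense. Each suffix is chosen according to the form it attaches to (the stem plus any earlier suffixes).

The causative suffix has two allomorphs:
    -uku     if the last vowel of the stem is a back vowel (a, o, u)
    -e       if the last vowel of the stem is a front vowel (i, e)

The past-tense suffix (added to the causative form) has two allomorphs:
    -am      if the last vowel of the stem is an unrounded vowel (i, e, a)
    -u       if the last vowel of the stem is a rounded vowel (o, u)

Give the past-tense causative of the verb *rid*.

*rid*: last vowel = /i/, a front vowel → -e → *ride*.
The causative form *ride* — last vowel /e/ (an unrounded vowel) → -am → *rideam*.

rideam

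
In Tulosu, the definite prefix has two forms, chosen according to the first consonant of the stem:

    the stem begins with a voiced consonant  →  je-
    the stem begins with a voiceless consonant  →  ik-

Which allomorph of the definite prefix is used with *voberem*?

je-

*voberem*: first consonant = /v/, voiced → je-.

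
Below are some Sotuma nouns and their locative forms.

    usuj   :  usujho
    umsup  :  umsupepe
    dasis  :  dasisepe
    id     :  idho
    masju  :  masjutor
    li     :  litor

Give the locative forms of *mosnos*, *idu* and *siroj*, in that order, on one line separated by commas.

Looking at the final sound of each stem: -epe when the stem ends in a voiceless consonant (*umsup*, *dasis*); -ho when the stem ends in a voiced consonant (*usuj*, *id*); -tor when the stem ends in a vowel (*masju*, *li*).
*mosnos*: final sound = /s/, a voiceless consonant → -epe → *mosnosepe*.
Since the final sound of *idu* is /u/ (a vowel), it takes -tor, giving *idutor*.
Since the final sound of *siroj* is /j/ (a voiced consonant), it takes -ho, giving *sirojho*.

mosnosepe, idutor, sirojho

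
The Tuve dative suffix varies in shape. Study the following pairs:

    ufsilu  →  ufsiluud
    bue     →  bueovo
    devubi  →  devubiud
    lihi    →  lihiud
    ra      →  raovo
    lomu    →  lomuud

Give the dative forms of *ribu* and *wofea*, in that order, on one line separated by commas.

ribuud, wofeaovo

The suffix is conditioned by the last vowel: -ud when the last vowel of the stem is a high vowel (*ufsilu*, *devubi*, *lihi*, *lomu*); -ovo when the last vowel of the stem is a non-high vowel (*bue*, *ra*).
Since the last vowel of *ribu* is /u/ (a high vowel), it takes -ud, giving *ribuud*.
Since the last vowel of *wofea* is /a/ (a non-high vowel), it takes -ovo, giving *wofeaovo*.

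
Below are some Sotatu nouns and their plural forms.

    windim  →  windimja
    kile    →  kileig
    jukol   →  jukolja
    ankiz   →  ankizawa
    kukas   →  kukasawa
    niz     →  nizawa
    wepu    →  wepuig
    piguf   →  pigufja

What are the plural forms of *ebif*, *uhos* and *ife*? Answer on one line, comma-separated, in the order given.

ebifja, uhosawa, ifeig

The pattern is sibilance of the final sound: -awa when the stem ends in a sibilant (*ankiz*, *kukas*, *niz*); -ja when the stem ends in a non-sibilant consonant (*windim*, *jukol*, *piguf*); -ig when the stem ends in a vowel (*kile*, *wepu*).
The final sound of *ebif* is /f/, which is a non-sibilant consonant, so the suffix is -ja, giving *ebifja*.
Since the final sound of *uhos* is /s/ (a sibilant), it takes -awa, giving *uhosawa*.
The final sound of *ife* is /e/, which is a vowel, so the suffix is -ig, giving *ifeig*.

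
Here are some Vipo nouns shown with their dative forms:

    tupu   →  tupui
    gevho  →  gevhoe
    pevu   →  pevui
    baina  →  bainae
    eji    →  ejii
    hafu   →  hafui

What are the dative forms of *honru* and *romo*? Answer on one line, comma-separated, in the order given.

honrui, romoe

The suffix is conditioned by the last vowel: -i when the last vowel of the stem is a high vowel (*tupu*, *pevu*, *eji*, *hafu*); -e when the last vowel of the stem is a non-high vowel (*gevho*, *baina*).
The last vowel of *honru* is /u/, which is a high vowel, so the suffix is -i, giving *honrui*.
The last vowel of *romo* is /o/, which is a non-high vowel, so the suffix is -e, giving *romoe*.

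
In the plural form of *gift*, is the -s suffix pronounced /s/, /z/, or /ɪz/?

/s/

The stem *gift* ends in a voiceless non-sibilant consonant.
The plural suffix surfaces as /ɪz/ after sibilants, /s/ after other voiceless consonants, and /z/ after other voiced sounds.
So the plural -s on *gift* is pronounced /s/.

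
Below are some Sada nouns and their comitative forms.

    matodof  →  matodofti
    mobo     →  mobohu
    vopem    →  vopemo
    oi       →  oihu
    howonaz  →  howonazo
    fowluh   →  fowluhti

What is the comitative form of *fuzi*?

The alternation tracks the final sound of the stem — -ti when the stem ends in a voiceless consonant (*matodof*, *fowluh*); -o when the stem ends in a voiced consonant (*vopem*, *howonaz*); -hu when the stem ends in a vowel (*mobo*, *oi*).
*fuzi*: final sound = /i/, a vowel → -hu → *fuzihu*.

fuzihu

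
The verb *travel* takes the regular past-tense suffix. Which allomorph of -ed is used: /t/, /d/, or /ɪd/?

The stem *travel* ends in a voiced sound other than /d/.
The -ed suffix is realized as /ɪd/ after /t, d/; as /t/ after other voiceless consonants; and as /d/ after other voiced sounds.
So -ed on *travel* is pronounced /d/.

/d/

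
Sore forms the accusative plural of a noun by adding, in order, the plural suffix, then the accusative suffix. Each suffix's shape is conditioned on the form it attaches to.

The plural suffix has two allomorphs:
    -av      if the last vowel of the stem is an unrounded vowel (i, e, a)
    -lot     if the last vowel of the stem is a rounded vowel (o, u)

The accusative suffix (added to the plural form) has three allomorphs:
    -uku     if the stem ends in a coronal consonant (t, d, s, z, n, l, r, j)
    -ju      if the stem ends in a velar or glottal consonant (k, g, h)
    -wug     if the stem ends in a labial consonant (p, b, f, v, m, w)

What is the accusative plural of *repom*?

Since the last vowel of *repom* is /o/ (a rounded vowel), it takes -lot, giving *repomlot*.
The final consonant of the plural form *repomlot* is /t/, which is coronal, so the accusative suffix is -uku, giving *repomlotuku*.

repomlotuku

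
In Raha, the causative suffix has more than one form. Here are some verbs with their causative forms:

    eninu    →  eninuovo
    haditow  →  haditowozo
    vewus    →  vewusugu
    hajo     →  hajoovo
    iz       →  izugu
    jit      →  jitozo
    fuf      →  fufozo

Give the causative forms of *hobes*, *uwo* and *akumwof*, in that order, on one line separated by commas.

hobesugu, uwoovo, akumwofozo

The pattern is sibilance of the final sound: -ugu when the stem ends in a sibilant (*vewus*, *iz*); -ozo when the stem ends in a non-sibilant consonant (*haditow*, *jit*, *fuf*); -ovo when the stem ends in a vowel (*eninu*, *hajo*).
*hobes*: final sound = /s/, a sibilant → -ugu → *hobesugu*.
*uwo*: final sound = /o/, a vowel → -ovo → *uwoovo*.
*akumwof* — final sound /f/ (a non-sibilant consonant) → -ozo → *akumwofozo*.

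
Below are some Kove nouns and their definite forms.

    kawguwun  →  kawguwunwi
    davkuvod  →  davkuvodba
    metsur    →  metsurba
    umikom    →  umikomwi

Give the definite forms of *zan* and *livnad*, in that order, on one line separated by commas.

zanwi, livnadba

The pattern is nasality of the final consonant: -wi when the stem ends in a nasal (*kawguwun*, *umikom*); -ba when the stem ends in a non-nasal consonant (*davkuvod*, *metsur*).
The final consonant of *zan* is /n/, which is a nasal, so the suffix is -wi, giving *zanwi*.
*livnad* — final consonant /d/ (non-nasal) → -ba → *livnadba*.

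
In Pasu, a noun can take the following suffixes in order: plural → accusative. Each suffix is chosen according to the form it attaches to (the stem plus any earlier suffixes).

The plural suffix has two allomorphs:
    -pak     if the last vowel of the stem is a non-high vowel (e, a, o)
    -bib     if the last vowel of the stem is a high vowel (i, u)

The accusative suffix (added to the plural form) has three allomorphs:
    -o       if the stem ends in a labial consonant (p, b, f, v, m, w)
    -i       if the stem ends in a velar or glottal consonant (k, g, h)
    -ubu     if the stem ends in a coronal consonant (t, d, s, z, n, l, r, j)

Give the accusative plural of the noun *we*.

wepaki

*we*: last vowel = /e/, a non-high vowel → -pak → *wepak*.
The final consonant of the plural form *wepak* is /k/, which is velar/glottal, so the accusative suffix is -i, giving *wepaki*.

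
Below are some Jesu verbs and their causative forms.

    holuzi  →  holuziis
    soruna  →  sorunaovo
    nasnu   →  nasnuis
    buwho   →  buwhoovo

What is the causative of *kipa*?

The pattern is height harmony: -is when the last vowel of the stem is a high vowel (*holuzi*, *nasnu*); -ovo when the last vowel of the stem is a non-high vowel (*soruna*, *buwho*).
*kipa*: last vowel = /a/, a non-high vowel → -ovo → *kipaovo*.

kipaovo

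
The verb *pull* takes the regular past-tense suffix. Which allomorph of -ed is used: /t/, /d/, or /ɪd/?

The stem *pull* ends in a voiced sound other than /d/.
The -ed suffix is realized as /ɪd/ after /t, d/; as /t/ after other voiceless consonants; and as /d/ after other voiced sounds.
So -ed on *pull* is pronounced /d/.

/d/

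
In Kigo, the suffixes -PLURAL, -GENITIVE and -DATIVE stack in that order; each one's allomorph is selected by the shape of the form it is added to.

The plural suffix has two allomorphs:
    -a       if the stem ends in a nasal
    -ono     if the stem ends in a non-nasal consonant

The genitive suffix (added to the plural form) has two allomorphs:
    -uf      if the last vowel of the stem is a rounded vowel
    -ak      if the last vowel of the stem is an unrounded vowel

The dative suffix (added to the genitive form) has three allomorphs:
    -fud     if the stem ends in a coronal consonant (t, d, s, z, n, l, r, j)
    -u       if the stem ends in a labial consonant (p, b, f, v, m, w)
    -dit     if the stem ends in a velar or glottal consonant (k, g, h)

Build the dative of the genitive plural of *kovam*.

*kovam* — final consonant /m/ (a nasal) → -a → *kovama*.
The plural form *kovama* — last vowel /a/ (an unrounded vowel) → -ak → *kovamaak*.
The genitive form *kovamaak*: final consonant = /k/, velar/glottal → -dit → *kovamaakdit*.

kovamaakdit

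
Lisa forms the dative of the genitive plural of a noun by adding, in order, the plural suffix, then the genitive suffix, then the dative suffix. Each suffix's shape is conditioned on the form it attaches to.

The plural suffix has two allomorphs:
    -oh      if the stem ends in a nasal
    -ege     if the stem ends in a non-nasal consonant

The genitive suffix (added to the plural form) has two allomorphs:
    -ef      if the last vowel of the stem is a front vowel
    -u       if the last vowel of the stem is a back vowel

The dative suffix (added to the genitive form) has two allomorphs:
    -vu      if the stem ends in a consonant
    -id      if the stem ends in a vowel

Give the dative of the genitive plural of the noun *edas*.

edasegeefvu

The final consonant of *edas* is /s/, which is non-nasal, so the plural suffix is -ege, giving *edasege*.
The plural form *edasege* — last vowel /e/ (a front vowel) → -ef → *edasegeef*.
The genitive form *edasegeef* — final sound /f/ (a consonant) → -vu → *edasegeefvu*.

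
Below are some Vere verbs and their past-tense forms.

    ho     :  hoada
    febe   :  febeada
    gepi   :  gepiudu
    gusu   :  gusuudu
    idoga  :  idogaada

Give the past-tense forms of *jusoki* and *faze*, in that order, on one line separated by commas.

The alternation tracks the last vowel of the stem — -udu when the last vowel of the stem is a high vowel (*gepi*, *gusu*); -ada when the last vowel of the stem is a non-high vowel (*ho*, *febe*, *idoga*).
*jusoki* — last vowel /i/ (a high vowel) → -udu → *jusokiudu*.
*faze* — last vowel /e/ (a non-high vowel) → -ada → *fazeada*.

jusokiudu, fazeada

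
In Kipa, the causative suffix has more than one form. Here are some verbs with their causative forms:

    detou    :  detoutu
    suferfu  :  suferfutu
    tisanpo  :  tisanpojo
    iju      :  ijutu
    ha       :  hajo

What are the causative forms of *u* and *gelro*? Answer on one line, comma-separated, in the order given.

Looking at the last vowel of each stem: -tu when the last vowel of the stem is a high vowel (*detou*, *suferfu*, *iju*); -jo when the last vowel of the stem is a non-high vowel (*tisanpo*, *ha*).
*u* — last vowel /u/ (a high vowel) → -tu → *utu*.
Since the last vowel of *gelro* is /o/ (a non-high vowel), it takes -jo, giving *gelrojo*.

utu, gelrojo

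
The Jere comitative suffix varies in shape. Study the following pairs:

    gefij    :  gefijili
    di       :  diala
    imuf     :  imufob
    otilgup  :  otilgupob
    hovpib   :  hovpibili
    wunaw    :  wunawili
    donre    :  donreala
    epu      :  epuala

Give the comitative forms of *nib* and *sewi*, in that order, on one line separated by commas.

nibili, sewiala

Looking at the final sound of each stem: -ob when the stem ends in a voiceless consonant (*imuf*, *otilgup*); -ili when the stem ends in a voiced consonant (*gefij*, *hovpib*, *wunaw*); -ala when the stem ends in a vowel (*di*, *donre*, *epu*).
*nib* — final sound /b/ (a voiced consonant) → -ili → *nibili*.
*sewi*: final sound = /i/, a vowel → -ala → *sewiala*.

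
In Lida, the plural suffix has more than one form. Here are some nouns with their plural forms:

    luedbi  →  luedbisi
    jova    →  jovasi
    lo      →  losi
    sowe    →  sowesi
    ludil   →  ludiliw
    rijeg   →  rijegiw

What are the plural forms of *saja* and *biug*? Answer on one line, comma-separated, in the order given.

sajasi, biugiw

The pattern is consonant vs. vowel: -iw when the stem ends in a consonant (*ludil*, *rijeg*); -si when the stem ends in a vowel (*luedbi*, *jova*, *lo*, *sowe*).
The final sound of *saja* is /a/, which is a vowel, so the suffix is -si, giving *sajasi*.
Since the final sound of *biug* is /g/ (a consonant), it takes -iw, giving *biugiw*.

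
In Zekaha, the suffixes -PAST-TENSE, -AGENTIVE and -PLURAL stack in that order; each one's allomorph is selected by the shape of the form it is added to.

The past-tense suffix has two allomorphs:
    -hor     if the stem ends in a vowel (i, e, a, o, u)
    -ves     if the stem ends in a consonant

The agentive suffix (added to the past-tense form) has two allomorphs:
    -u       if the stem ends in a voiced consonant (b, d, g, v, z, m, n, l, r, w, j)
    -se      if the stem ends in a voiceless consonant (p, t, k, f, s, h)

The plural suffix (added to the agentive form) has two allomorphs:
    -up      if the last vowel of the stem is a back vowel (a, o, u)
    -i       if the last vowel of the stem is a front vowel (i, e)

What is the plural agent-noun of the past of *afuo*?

*afuo*: final sound = /o/, a vowel → -hor → *afuohor*.
Since the final consonant of the past-tense form *afuohor* is /r/ (voiced), it takes -u, giving *afuohoru*.
The agentive form *afuohoru* — last vowel /u/ (a back vowel) → -up → *afuohoruup*.

afuohoruup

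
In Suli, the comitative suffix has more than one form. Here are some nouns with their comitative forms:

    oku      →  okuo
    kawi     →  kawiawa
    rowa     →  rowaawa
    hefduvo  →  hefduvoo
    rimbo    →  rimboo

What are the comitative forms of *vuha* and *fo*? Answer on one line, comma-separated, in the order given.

The pattern is rounding harmony: -o when the last vowel of the stem is a rounded vowel (*oku*, *hefduvo*, *rimbo*); -awa when the last vowel of the stem is an unrounded vowel (*kawi*, *rowa*).
The last vowel of *vuha* is /a/, which is an unrounded vowel, so the suffix is -awa, giving *vuhaawa*.
*fo*: last vowel = /o/, a rounded vowel → -o → *foo*.

vuhaawa, foo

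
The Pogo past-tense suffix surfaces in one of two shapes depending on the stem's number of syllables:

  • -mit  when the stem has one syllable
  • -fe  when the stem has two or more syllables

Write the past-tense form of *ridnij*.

ridnijfe

*ridnij* has 2 syllables, so the suffix is -fe, giving *ridnijfe*.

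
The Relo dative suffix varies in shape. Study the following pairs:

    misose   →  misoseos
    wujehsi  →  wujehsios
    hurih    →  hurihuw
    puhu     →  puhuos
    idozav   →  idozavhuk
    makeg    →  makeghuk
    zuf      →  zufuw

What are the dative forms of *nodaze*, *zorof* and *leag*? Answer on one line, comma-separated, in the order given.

The pattern is voicing of the final sound: -uw when the stem ends in a voiceless consonant (*hurih*, *zuf*); -huk when the stem ends in a voiced consonant (*idozav*, *makeg*); -os when the stem ends in a vowel (*misose*, *wujehsi*, *puhu*).
Since the final sound of *nodaze* is /e/ (a vowel), it takes -os, giving *nodazeos*.
Since the final sound of *zorof* is /f/ (a voiceless consonant), it takes -uw, giving *zorofuw*.
The final sound of *leag* is /g/, which is a voiced consonant, so the suffix is -huk, giving *leaghuk*.

nodazeos, zorofuw, leaghuk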